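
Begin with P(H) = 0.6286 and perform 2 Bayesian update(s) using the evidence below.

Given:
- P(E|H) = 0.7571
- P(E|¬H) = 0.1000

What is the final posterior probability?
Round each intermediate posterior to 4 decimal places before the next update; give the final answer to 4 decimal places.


Sequential Bayesian updating:

Initial prior: P(H) = 0.6286

Update 1:
  P(E) = 0.7571 × 0.6286 + 0.1000 × 0.3714 = 0.47591306 + 0.03714000 = 0.51305306
  P(H|E) = 0.47591306 / 0.51305306 = 0.9276

Update 2:
  P(E) = 0.7571 × 0.9276 + 0.1000 × 0.0724 = 0.70228596 + 0.00724000 = 0.70952596
  P(H|E) = 0.70228596 / 0.70952596 = 0.9898

Final posterior: 0.9898


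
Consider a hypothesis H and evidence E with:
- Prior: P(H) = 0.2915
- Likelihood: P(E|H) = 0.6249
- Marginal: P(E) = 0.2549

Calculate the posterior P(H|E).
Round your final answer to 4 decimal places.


Using Bayes' theorem:

P(H|E) = P(E|H) × P(H) / P(E)
       = 0.6249 × 0.2915 / 0.2549
       = 0.18215835 / 0.2549
       = 0.7146

The evidence strengthens our belief in H.
Prior: 0.2915 → Posterior: 0.7146


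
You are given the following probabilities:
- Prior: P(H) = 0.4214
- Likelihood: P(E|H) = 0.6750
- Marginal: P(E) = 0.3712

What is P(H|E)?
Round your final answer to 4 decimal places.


Using Bayes' theorem:

P(H|E) = P(E|H) × P(H) / P(E)
       = 0.6750 × 0.4214 / 0.3712
       = 0.28444500 / 0.3712
       = 0.7663

The evidence strengthens our belief in H.
Prior: 0.4214 → Posterior: 0.7663


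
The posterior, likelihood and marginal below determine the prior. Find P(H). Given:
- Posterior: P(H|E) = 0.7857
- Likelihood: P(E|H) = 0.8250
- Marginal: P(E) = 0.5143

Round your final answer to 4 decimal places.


From Bayes' theorem: P(H|E) = P(E|H) × P(H) / P(E)

Rearranging for P(H):
P(H) = P(H|E) × P(E) / P(E|H)
     = 0.7857 × 0.5143 / 0.8250
     = 0.40408551 / 0.8250
     = 0.4898


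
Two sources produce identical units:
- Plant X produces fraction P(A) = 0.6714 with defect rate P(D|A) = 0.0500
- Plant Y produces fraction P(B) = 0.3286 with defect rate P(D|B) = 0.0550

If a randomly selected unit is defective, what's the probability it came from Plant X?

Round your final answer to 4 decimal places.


Let A = from Plant X, D = defective

Given:
- P(A) = 0.6714, P(B) = 0.3286
- P(D|A) = 0.0500, P(D|B) = 0.0550

Step 1: Find P(D)
P(D) = P(D|A)P(A) + P(D|B)P(B)
     = 0.0500 × 0.6714 + 0.0550 × 0.3286
     = 0.03357000 + 0.01807300
     = 0.05164300

Step 2: Apply Bayes' theorem
P(A|D) = P(D|A)P(A) / P(D)
       = 0.03357000 / 0.05164300
       = 0.6500


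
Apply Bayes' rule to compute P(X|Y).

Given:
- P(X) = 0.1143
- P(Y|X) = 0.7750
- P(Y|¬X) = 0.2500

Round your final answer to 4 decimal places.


Bayes' theorem: P(X|Y) = P(Y|X) × P(X) / P(Y)

Step 1: Calculate P(Y) using law of total probability
P(Y) = P(Y|X)P(X) + P(Y|¬X)P(¬X)
     = 0.7750 × 0.1143 + 0.2500 × 0.8857
     = 0.08858250 + 0.22142500
     = 0.31000750

Step 2: Apply Bayes' theorem
P(X|Y) = P(Y|X) × P(X) / P(Y)
       = 0.08858250 / 0.31000750
       = 0.2857


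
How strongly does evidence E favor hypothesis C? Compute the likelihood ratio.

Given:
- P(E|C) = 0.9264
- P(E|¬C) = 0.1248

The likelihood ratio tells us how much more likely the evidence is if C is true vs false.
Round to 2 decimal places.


Likelihood Ratio (LR) = P(E|C) / P(E|¬C)

LR = 0.9264 / 0.1248
   = 7.42

The evidence is 7.42 times more likely if C is true than if C is false.
LR > 1, so observing E raises the odds in favor of C.


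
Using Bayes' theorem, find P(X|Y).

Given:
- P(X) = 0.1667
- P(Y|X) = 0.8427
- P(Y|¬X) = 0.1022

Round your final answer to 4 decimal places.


Bayes' theorem: P(X|Y) = P(Y|X) × P(X) / P(Y)

Step 1: Calculate P(Y) using law of total probability
P(Y) = P(Y|X)P(X) + P(Y|¬X)P(¬X)
     = 0.8427 × 0.1667 + 0.1022 × 0.8333
     = 0.14047809 + 0.08516326
     = 0.22564135

Step 2: Apply Bayes' theorem
P(X|Y) = P(Y|X) × P(X) / P(Y)
       = 0.14047809 / 0.22564135
       = 0.6226


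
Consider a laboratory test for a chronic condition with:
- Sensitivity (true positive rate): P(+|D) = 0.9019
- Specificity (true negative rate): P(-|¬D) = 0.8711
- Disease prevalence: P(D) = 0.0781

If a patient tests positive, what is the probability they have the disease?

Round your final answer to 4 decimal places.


Let D = has disease, + = positive test

Given:
- P(D) = 0.0781 (prevalence)
- P(+|D) = 0.9019 (sensitivity)
- P(-|¬D) = 0.8711 (specificity)
- P(+|¬D) = 0.1289 (false positive rate = 1 - specificity)

Step 1: Find P(+)
P(+) = P(+|D)P(D) + P(+|¬D)P(¬D)
     = 0.9019 × 0.0781 + 0.1289 × 0.9219
     = 0.07043839 + 0.11883291
     = 0.18927130

Step 2: Apply Bayes' theorem for P(D|+)
P(D|+) = P(+|D)P(D) / P(+)
       = 0.07043839 / 0.18927130
       = 0.3722


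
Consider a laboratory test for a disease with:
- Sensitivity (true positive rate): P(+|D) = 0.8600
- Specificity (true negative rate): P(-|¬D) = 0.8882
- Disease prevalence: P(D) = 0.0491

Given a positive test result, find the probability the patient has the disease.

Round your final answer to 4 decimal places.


Let D = has disease, + = positive test

Given:
- P(D) = 0.0491 (prevalence)
- P(+|D) = 0.8600 (sensitivity)
- P(-|¬D) = 0.8882 (specificity)
- P(+|¬D) = 0.1118 (false positive rate = 1 - specificity)

Step 1: Find P(+)
P(+) = P(+|D)P(D) + P(+|¬D)P(¬D)
     = 0.8600 × 0.0491 + 0.1118 × 0.9509
     = 0.04222600 + 0.10631062
     = 0.14853662

Step 2: Apply Bayes' theorem for P(D|+)
P(D|+) = P(+|D)P(D) / P(+)
       = 0.04222600 / 0.14853662
       = 0.2843


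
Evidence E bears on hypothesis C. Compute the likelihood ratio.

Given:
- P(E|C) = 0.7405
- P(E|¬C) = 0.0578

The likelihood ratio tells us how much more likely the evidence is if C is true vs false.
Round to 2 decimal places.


Likelihood Ratio (LR) = P(E|C) / P(E|¬C)

LR = 0.7405 / 0.0578
   = 12.81

The evidence is 12.81 times more likely if C is true than if C is false.
Since LR > 1, the evidence supports C over ¬C.


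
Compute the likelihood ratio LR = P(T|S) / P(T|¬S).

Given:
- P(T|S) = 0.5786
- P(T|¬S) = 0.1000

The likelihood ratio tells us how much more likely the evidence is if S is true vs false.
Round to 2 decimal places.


Likelihood Ratio (LR) = P(T|S) / P(T|¬S)

LR = 0.5786 / 0.1000
   = 5.79

The evidence is 5.79 times more likely if S is true than if S is false.
Because LR exceeds 1, T is evidence for S.


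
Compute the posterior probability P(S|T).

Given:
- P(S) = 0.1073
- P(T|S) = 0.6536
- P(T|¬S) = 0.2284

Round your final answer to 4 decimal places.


Bayes' theorem: P(S|T) = P(T|S) × P(S) / P(T)

Step 1: Calculate P(T) using law of total probability
P(T) = P(T|S)P(S) + P(T|¬S)P(¬S)
     = 0.6536 × 0.1073 + 0.2284 × 0.8927
     = 0.07013128 + 0.20389268
     = 0.27402396

Step 2: Apply Bayes' theorem
P(S|T) = P(T|S) × P(S) / P(T)
       = 0.07013128 / 0.27402396
       = 0.2559


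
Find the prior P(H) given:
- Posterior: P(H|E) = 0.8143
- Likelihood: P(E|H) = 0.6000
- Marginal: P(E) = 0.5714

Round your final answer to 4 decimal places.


From Bayes' theorem: P(H|E) = P(E|H) × P(H) / P(E)

Rearranging for P(H):
P(H) = P(H|E) × P(E) / P(E|H)
     = 0.8143 × 0.5714 / 0.6000
     = 0.46529102 / 0.6000
     = 0.7755


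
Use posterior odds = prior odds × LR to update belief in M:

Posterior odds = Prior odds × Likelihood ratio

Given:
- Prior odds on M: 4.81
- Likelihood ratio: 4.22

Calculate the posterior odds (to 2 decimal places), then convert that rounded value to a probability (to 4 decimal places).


Step 1: Calculate posterior odds
Posterior odds = Prior odds × LR
               = 4.81 × 4.22
               = 20.30

Step 2: Convert to probability
P(M|E) = Posterior odds / (1 + Posterior odds)
       = 20.30 / (1 + 20.30)
       = 20.30 / 21.30
       = 0.9531

The evidence increased P(M) from 0.8279 to 0.9531.


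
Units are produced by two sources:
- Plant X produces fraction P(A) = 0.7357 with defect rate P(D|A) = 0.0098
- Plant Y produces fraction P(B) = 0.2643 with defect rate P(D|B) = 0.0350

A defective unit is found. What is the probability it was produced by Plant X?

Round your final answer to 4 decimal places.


Let A = from Plant X, D = defective

Given:
- P(A) = 0.7357, P(B) = 0.2643
- P(D|A) = 0.0098, P(D|B) = 0.0350

Step 1: Find P(D)
P(D) = P(D|A)P(A) + P(D|B)P(B)
     = 0.0098 × 0.7357 + 0.0350 × 0.2643
     = 0.00720986 + 0.00925050
     = 0.01646036

Step 2: Apply Bayes' theorem
P(A|D) = P(D|A)P(A) / P(D)
       = 0.00720986 / 0.01646036
       = 0.4380


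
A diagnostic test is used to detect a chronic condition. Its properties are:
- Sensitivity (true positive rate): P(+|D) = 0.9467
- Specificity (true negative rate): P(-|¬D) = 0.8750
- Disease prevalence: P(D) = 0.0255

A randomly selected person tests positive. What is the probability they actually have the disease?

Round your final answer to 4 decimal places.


Let D = has disease, + = positive test

Given:
- P(D) = 0.0255 (prevalence)
- P(+|D) = 0.9467 (sensitivity)
- P(-|¬D) = 0.8750 (specificity)
- P(+|¬D) = 0.1250 (false positive rate = 1 - specificity)

Step 1: Find P(+)
P(+) = P(+|D)P(D) + P(+|¬D)P(¬D)
     = 0.9467 × 0.0255 + 0.1250 × 0.9745
     = 0.02414085 + 0.12181250
     = 0.14595335

Step 2: Apply Bayes' theorem for P(D|+)
P(D|+) = P(+|D)P(D) / P(+)
       = 0.02414085 / 0.14595335
       = 0.1654


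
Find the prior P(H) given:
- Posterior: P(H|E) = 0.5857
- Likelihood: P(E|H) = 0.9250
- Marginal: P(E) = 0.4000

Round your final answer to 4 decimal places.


From Bayes' theorem: P(H|E) = P(E|H) × P(H) / P(E)

Rearranging for P(H):
P(H) = P(H|E) × P(E) / P(E|H)
     = 0.5857 × 0.4000 / 0.9250
     = 0.23428000 / 0.9250
     = 0.2533


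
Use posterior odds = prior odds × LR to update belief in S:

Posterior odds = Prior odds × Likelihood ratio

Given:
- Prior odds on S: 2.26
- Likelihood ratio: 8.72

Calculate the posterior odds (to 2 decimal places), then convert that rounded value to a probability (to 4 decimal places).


Step 1: Calculate posterior odds
Posterior odds = Prior odds × LR
               = 2.26 × 8.72
               = 19.71

Step 2: Convert to probability
P(S|E) = Posterior odds / (1 + Posterior odds)
       = 19.71 / (1 + 19.71)
       = 19.71 / 20.71
       = 0.9517

The evidence increased P(S) from 0.6933 to 0.9517.


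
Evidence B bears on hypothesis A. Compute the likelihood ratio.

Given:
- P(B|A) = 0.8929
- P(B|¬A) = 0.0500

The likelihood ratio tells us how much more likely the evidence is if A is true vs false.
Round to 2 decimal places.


Likelihood Ratio (LR) = P(B|A) / P(B|¬A)

LR = 0.8929 / 0.0500
   = 17.86

The evidence is 17.86 times more likely if A is true than if A is false.
LR > 1, so observing B raises the odds in favor of A.


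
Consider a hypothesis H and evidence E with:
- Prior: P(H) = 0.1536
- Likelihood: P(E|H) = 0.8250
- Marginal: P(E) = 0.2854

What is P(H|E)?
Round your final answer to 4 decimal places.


Using Bayes' theorem:

P(H|E) = P(E|H) × P(H) / P(E)
       = 0.8250 × 0.1536 / 0.2854
       = 0.12672000 / 0.2854
       = 0.4440

The evidence strengthens our belief in H.
Prior: 0.1536 → Posterior: 0.4440


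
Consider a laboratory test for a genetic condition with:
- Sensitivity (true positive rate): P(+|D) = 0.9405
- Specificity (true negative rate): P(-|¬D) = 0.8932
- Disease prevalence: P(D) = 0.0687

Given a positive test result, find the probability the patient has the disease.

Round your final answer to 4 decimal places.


Let D = has disease, + = positive test

Given:
- P(D) = 0.0687 (prevalence)
- P(+|D) = 0.9405 (sensitivity)
- P(-|¬D) = 0.8932 (specificity)
- P(+|¬D) = 0.1068 (false positive rate = 1 - specificity)

Step 1: Find P(+)
P(+) = P(+|D)P(D) + P(+|¬D)P(¬D)
     = 0.9405 × 0.0687 + 0.1068 × 0.9313
     = 0.06461235 + 0.09946284
     = 0.16407519

Step 2: Apply Bayes' theorem for P(D|+)
P(D|+) = P(+|D)P(D) / P(+)
       = 0.06461235 / 0.16407519
       = 0.3938


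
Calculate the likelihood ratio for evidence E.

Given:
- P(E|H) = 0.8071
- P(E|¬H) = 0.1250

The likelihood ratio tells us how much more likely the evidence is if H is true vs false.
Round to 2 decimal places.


Likelihood Ratio (LR) = P(E|H) / P(E|¬H)

LR = 0.8071 / 0.1250
   = 6.46

The evidence is 6.46 times more likely if H is true than if H is false.
LR > 1, so observing E raises the odds in favor of H.


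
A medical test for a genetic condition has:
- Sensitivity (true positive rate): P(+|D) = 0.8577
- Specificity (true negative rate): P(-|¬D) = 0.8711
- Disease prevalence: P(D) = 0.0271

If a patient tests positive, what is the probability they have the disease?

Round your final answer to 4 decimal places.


Let D = has disease, + = positive test

Given:
- P(D) = 0.0271 (prevalence)
- P(+|D) = 0.8577 (sensitivity)
- P(-|¬D) = 0.8711 (specificity)
- P(+|¬D) = 0.1289 (false positive rate = 1 - specificity)

Step 1: Find P(+)
P(+) = P(+|D)P(D) + P(+|¬D)P(¬D)
     = 0.8577 × 0.0271 + 0.1289 × 0.9729
     = 0.02324367 + 0.12540681
     = 0.14865048

Step 2: Apply Bayes' theorem for P(D|+)
P(D|+) = P(+|D)P(D) / P(+)
       = 0.02324367 / 0.14865048
       = 0.1564


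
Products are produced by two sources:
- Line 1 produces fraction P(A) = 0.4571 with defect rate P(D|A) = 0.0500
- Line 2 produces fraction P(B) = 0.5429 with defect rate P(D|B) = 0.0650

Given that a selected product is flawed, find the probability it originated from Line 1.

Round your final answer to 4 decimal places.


Let A = from Line 1, D = flawed

Given:
- P(A) = 0.4571, P(B) = 0.5429
- P(D|A) = 0.0500, P(D|B) = 0.0650

Step 1: Find P(D)
P(D) = P(D|A)P(A) + P(D|B)P(B)
     = 0.0500 × 0.4571 + 0.0650 × 0.5429
     = 0.02285500 + 0.03528850
     = 0.05814350

Step 2: Apply Bayes' theorem
P(A|D) = P(D|A)P(A) / P(D)
       = 0.02285500 / 0.05814350
       = 0.3931


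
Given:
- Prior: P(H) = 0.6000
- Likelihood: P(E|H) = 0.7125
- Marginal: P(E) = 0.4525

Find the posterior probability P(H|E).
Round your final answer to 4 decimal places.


Using Bayes' theorem:

P(H|E) = P(E|H) × P(H) / P(E)
       = 0.7125 × 0.6000 / 0.4525
       = 0.42750000 / 0.4525
       = 0.9448

The evidence strengthens our belief in H.
Prior: 0.6000 → Posterior: 0.9448


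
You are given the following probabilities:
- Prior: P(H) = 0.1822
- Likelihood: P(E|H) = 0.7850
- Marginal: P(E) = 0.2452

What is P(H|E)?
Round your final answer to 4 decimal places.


Using Bayes' theorem:

P(H|E) = P(E|H) × P(H) / P(E)
       = 0.7850 × 0.1822 / 0.2452
       = 0.14302700 / 0.2452
       = 0.5833

The evidence strengthens our belief in H.
Prior: 0.1822 → Posterior: 0.5833


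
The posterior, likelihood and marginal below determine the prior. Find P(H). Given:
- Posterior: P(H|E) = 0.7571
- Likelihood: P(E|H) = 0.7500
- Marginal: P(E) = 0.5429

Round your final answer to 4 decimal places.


From Bayes' theorem: P(H|E) = P(E|H) × P(H) / P(E)

Rearranging for P(H):
P(H) = P(H|E) × P(E) / P(E|H)
     = 0.7571 × 0.5429 / 0.7500
     = 0.41102959 / 0.7500
     = 0.5480


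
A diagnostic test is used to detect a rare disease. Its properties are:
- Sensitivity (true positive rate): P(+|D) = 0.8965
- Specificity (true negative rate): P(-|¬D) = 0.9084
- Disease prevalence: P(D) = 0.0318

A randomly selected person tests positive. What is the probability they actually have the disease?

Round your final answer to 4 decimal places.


Let D = has disease, + = positive test

Given:
- P(D) = 0.0318 (prevalence)
- P(+|D) = 0.8965 (sensitivity)
- P(-|¬D) = 0.9084 (specificity)
- P(+|¬D) = 0.0916 (false positive rate = 1 - specificity)

Step 1: Find P(+)
P(+) = P(+|D)P(D) + P(+|¬D)P(¬D)
     = 0.8965 × 0.0318 + 0.0916 × 0.9682
     = 0.02850870 + 0.08868712
     = 0.11719582

Step 2: Apply Bayes' theorem for P(D|+)
P(D|+) = P(+|D)P(D) / P(+)
       = 0.02850870 / 0.11719582
       = 0.2433


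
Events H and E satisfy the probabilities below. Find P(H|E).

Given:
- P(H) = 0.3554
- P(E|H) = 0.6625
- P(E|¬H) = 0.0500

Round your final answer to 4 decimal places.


Bayes' theorem: P(H|E) = P(E|H) × P(H) / P(E)

Step 1: Calculate P(E) using law of total probability
P(E) = P(E|H)P(H) + P(E|¬H)P(¬H)
     = 0.6625 × 0.3554 + 0.0500 × 0.6446
     = 0.23545250 + 0.03223000
     = 0.26768250

Step 2: Apply Bayes' theorem
P(H|E) = P(E|H) × P(H) / P(E)
       = 0.23545250 / 0.26768250
       = 0.8796


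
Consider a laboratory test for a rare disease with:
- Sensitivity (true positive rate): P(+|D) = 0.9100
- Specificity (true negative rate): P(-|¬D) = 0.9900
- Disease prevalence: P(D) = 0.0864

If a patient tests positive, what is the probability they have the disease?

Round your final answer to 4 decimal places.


Let D = has disease, + = positive test

Given:
- P(D) = 0.0864 (prevalence)
- P(+|D) = 0.9100 (sensitivity)
- P(-|¬D) = 0.9900 (specificity)
- P(+|¬D) = 0.0100 (false positive rate = 1 - specificity)

Step 1: Find P(+)
P(+) = P(+|D)P(D) + P(+|¬D)P(¬D)
     = 0.9100 × 0.0864 + 0.0100 × 0.9136
     = 0.07862400 + 0.00913600
     = 0.08776000

Step 2: Apply Bayes' theorem for P(D|+)
P(D|+) = P(+|D)P(D) / P(+)
       = 0.07862400 / 0.08776000
       = 0.8959


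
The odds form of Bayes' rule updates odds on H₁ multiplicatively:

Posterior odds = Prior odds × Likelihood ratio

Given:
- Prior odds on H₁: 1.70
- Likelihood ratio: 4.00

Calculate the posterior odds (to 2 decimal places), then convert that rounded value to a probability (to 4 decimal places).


Step 1: Calculate posterior odds
Posterior odds = Prior odds × LR
               = 1.70 × 4.00
               = 6.80

Step 2: Convert to probability
P(H₁|E) = Posterior odds / (1 + Posterior odds)
       = 6.80 / (1 + 6.80)
       = 6.80 / 7.80
       = 0.8718

The evidence increased P(H₁) from 0.6296 to 0.8718.


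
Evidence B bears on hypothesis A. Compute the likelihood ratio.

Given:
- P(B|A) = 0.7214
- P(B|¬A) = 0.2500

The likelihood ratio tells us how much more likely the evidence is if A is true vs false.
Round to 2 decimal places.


Likelihood Ratio (LR) = P(B|A) / P(B|¬A)

LR = 0.7214 / 0.2500
   = 2.89

The evidence is 2.89 times more likely if A is true than if A is false.
Since LR > 1, the evidence supports A over ¬A.


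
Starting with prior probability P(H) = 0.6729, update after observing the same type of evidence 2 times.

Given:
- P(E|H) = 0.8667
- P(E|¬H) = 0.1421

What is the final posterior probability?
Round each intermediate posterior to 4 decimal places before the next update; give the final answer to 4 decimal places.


Sequential Bayesian updating:

Initial prior: P(H) = 0.6729

Update 1:
  P(E) = 0.8667 × 0.6729 + 0.1421 × 0.3271 = 0.58320243 + 0.04648091 = 0.62968334
  P(H|E) = 0.58320243 / 0.62968334 = 0.9262

Update 2:
  P(E) = 0.8667 × 0.9262 + 0.1421 × 0.0738 = 0.80273754 + 0.01048698 = 0.81322452
  P(H|E) = 0.80273754 / 0.81322452 = 0.9871

Final posterior: 0.9871


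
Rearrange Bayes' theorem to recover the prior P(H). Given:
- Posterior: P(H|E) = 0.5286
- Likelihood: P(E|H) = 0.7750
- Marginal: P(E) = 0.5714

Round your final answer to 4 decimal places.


From Bayes' theorem: P(H|E) = P(E|H) × P(H) / P(E)

Rearranging for P(H):
P(H) = P(H|E) × P(E) / P(E|H)
     = 0.5286 × 0.5714 / 0.7750
     = 0.30204204 / 0.7750
     = 0.3897


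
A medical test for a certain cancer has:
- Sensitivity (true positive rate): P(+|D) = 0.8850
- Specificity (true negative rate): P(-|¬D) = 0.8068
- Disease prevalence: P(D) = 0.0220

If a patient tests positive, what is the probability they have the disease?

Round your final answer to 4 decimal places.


Let D = has disease, + = positive test

Given:
- P(D) = 0.0220 (prevalence)
- P(+|D) = 0.8850 (sensitivity)
- P(-|¬D) = 0.8068 (specificity)
- P(+|¬D) = 0.1932 (false positive rate = 1 - specificity)

Step 1: Find P(+)
P(+) = P(+|D)P(D) + P(+|¬D)P(¬D)
     = 0.8850 × 0.0220 + 0.1932 × 0.9780
     = 0.01947000 + 0.18894960
     = 0.20841960

Step 2: Apply Bayes' theorem for P(D|+)
P(D|+) = P(+|D)P(D) / P(+)
       = 0.01947000 / 0.20841960
       = 0.0934


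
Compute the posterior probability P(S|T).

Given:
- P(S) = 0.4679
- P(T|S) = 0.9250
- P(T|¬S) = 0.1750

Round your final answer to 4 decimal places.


Bayes' theorem: P(S|T) = P(T|S) × P(S) / P(T)

Step 1: Calculate P(T) using law of total probability
P(T) = P(T|S)P(S) + P(T|¬S)P(¬S)
     = 0.9250 × 0.4679 + 0.1750 × 0.5321
     = 0.43280750 + 0.09311750
     = 0.52592500

Step 2: Apply Bayes' theorem
P(S|T) = P(T|S) × P(S) / P(T)
       = 0.43280750 / 0.52592500
       = 0.8229


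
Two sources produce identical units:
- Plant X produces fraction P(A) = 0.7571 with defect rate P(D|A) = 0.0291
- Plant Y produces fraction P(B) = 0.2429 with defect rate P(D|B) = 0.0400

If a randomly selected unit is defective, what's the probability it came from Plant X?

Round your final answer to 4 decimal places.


Let A = from Plant X, D = defective

Given:
- P(A) = 0.7571, P(B) = 0.2429
- P(D|A) = 0.0291, P(D|B) = 0.0400

Step 1: Find P(D)
P(D) = P(D|A)P(A) + P(D|B)P(B)
     = 0.0291 × 0.7571 + 0.0400 × 0.2429
     = 0.02203161 + 0.00971600
     = 0.03174761

Step 2: Apply Bayes' theorem
P(A|D) = P(D|A)P(A) / P(D)
       = 0.02203161 / 0.03174761
       = 0.6940


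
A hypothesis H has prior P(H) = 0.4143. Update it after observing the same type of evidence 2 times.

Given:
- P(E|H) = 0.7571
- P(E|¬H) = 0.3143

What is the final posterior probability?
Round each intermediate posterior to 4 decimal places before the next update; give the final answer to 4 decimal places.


Sequential Bayesian updating:

Initial prior: P(H) = 0.4143

Update 1:
  P(E) = 0.7571 × 0.4143 + 0.3143 × 0.5857 = 0.31366653 + 0.18408551 = 0.49775204
  P(H|E) = 0.31366653 / 0.49775204 = 0.6302

Update 2:
  P(E) = 0.7571 × 0.6302 + 0.3143 × 0.3698 = 0.47712442 + 0.11622814 = 0.59335256
  P(H|E) = 0.47712442 / 0.59335256 = 0.8041

Final posterior: 0.8041


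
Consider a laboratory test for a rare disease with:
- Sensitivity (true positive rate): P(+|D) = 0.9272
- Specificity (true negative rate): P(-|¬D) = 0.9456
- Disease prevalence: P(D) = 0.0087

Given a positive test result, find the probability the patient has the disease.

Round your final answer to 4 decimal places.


Let D = has disease, + = positive test

Given:
- P(D) = 0.0087 (prevalence)
- P(+|D) = 0.9272 (sensitivity)
- P(-|¬D) = 0.9456 (specificity)
- P(+|¬D) = 0.0544 (false positive rate = 1 - specificity)

Step 1: Find P(+)
P(+) = P(+|D)P(D) + P(+|¬D)P(¬D)
     = 0.9272 × 0.0087 + 0.0544 × 0.9913
     = 0.00806664 + 0.05392672
     = 0.06199336

Step 2: Apply Bayes' theorem for P(D|+)
P(D|+) = P(+|D)P(D) / P(+)
       = 0.00806664 / 0.06199336
       = 0.1301


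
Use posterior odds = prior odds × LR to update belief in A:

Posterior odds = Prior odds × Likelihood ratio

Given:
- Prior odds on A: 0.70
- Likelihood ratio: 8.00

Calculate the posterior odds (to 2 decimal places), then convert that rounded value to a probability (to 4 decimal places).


Step 1: Calculate posterior odds
Posterior odds = Prior odds × LR
               = 0.70 × 8.00
               = 5.60

Step 2: Convert to probability
P(A|E) = Posterior odds / (1 + Posterior odds)
       = 5.60 / (1 + 5.60)
       = 5.60 / 6.60
       = 0.8485

The evidence increased P(A) from 0.4118 to 0.8485.


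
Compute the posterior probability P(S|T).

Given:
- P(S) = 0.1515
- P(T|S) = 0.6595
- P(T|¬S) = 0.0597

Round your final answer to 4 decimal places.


Bayes' theorem: P(S|T) = P(T|S) × P(S) / P(T)

Step 1: Calculate P(T) using law of total probability
P(T) = P(T|S)P(S) + P(T|¬S)P(¬S)
     = 0.6595 × 0.1515 + 0.0597 × 0.8485
     = 0.09991425 + 0.05065545
     = 0.15056970

Step 2: Apply Bayes' theorem
P(S|T) = P(T|S) × P(S) / P(T)
       = 0.09991425 / 0.15056970
       = 0.6636


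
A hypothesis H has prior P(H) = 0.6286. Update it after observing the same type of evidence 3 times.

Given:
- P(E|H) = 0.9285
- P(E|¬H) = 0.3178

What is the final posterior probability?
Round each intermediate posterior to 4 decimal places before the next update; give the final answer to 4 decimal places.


Sequential Bayesian updating:

Initial prior: P(H) = 0.6286

Update 1:
  P(E) = 0.9285 × 0.6286 + 0.3178 × 0.3714 = 0.58365510 + 0.11803092 = 0.70168602
  P(H|E) = 0.58365510 / 0.70168602 = 0.8318

Update 2:
  P(E) = 0.9285 × 0.8318 + 0.3178 × 0.1682 = 0.77232630 + 0.05345396 = 0.82578026
  P(H|E) = 0.77232630 / 0.82578026 = 0.9353

Update 3:
  P(E) = 0.9285 × 0.9353 + 0.3178 × 0.0647 = 0.86842605 + 0.02056166 = 0.88898771
  P(H|E) = 0.86842605 / 0.88898771 = 0.9769

Final posterior: 0.9769


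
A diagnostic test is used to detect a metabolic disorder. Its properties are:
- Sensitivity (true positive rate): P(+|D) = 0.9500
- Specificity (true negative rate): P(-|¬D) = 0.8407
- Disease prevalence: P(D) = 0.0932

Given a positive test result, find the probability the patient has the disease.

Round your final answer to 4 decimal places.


Let D = has disease, + = positive test

Given:
- P(D) = 0.0932 (prevalence)
- P(+|D) = 0.9500 (sensitivity)
- P(-|¬D) = 0.8407 (specificity)
- P(+|¬D) = 0.1593 (false positive rate = 1 - specificity)

Step 1: Find P(+)
P(+) = P(+|D)P(D) + P(+|¬D)P(¬D)
     = 0.9500 × 0.0932 + 0.1593 × 0.9068
     = 0.08854000 + 0.14445324
     = 0.23299324

Step 2: Apply Bayes' theorem for P(D|+)
P(D|+) = P(+|D)P(D) / P(+)
       = 0.08854000 / 0.23299324
       = 0.3800


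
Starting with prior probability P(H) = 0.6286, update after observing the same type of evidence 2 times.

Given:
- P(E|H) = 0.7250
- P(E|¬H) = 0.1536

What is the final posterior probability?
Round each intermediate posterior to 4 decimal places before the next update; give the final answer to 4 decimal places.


Sequential Bayesian updating:

Initial prior: P(H) = 0.6286

Update 1:
  P(E) = 0.7250 × 0.6286 + 0.1536 × 0.3714 = 0.45573500 + 0.05704704 = 0.51278204
  P(H|E) = 0.45573500 / 0.51278204 = 0.8887

Update 2:
  P(E) = 0.7250 × 0.8887 + 0.1536 × 0.1113 = 0.64430750 + 0.01709568 = 0.66140318
  P(H|E) = 0.64430750 / 0.66140318 = 0.9742

Final posterior: 0.9742


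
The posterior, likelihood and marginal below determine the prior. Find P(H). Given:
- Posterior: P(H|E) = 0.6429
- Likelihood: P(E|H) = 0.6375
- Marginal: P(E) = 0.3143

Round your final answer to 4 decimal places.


From Bayes' theorem: P(H|E) = P(E|H) × P(H) / P(E)

Rearranging for P(H):
P(H) = P(H|E) × P(E) / P(E|H)
     = 0.6429 × 0.3143 / 0.6375
     = 0.20206347 / 0.6375
     = 0.3170


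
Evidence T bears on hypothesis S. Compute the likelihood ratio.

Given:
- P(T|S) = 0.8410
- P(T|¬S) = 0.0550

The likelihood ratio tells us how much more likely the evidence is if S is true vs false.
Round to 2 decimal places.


Likelihood Ratio (LR) = P(T|S) / P(T|¬S)

LR = 0.8410 / 0.0550
   = 15.29

The evidence is 15.29 times more likely if S is true than if S is false.
Since LR > 1, the evidence supports S over ¬S.


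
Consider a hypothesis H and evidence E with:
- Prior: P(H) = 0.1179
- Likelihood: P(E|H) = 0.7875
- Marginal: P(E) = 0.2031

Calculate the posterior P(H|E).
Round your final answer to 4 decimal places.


Using Bayes' theorem:

P(H|E) = P(E|H) × P(H) / P(E)
       = 0.7875 × 0.1179 / 0.2031
       = 0.09284625 / 0.2031
       = 0.4571

The evidence strengthens our belief in H.
Prior: 0.1179 → Posterior: 0.4571


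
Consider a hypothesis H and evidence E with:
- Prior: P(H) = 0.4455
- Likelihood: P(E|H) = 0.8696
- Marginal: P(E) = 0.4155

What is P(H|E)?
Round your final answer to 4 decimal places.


Using Bayes' theorem:

P(H|E) = P(E|H) × P(H) / P(E)
       = 0.8696 × 0.4455 / 0.4155
       = 0.38740680 / 0.4155
       = 0.9324

The evidence strengthens our belief in H.
Prior: 0.4455 → Posterior: 0.9324


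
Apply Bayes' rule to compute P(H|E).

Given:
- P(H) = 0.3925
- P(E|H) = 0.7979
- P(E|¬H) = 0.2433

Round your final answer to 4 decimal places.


Bayes' theorem: P(H|E) = P(E|H) × P(H) / P(E)

Step 1: Calculate P(E) using law of total probability
P(E) = P(E|H)P(H) + P(E|¬H)P(¬H)
     = 0.7979 × 0.3925 + 0.2433 × 0.6075
     = 0.31317575 + 0.14780475
     = 0.46098050

Step 2: Apply Bayes' theorem
P(H|E) = P(E|H) × P(H) / P(E)
       = 0.31317575 / 0.46098050
       = 0.6794


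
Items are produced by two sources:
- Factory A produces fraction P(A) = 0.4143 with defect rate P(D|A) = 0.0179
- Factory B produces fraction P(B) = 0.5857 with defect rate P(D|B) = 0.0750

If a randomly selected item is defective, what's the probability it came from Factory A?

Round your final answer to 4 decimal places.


Let A = from Factory A, D = defective

Given:
- P(A) = 0.4143, P(B) = 0.5857
- P(D|A) = 0.0179, P(D|B) = 0.0750

Step 1: Find P(D)
P(D) = P(D|A)P(A) + P(D|B)P(B)
     = 0.0179 × 0.4143 + 0.0750 × 0.5857
     = 0.00741597 + 0.04392750
     = 0.05134347

Step 2: Apply Bayes' theorem
P(A|D) = P(D|A)P(A) / P(D)
       = 0.00741597 / 0.05134347
       = 0.1444


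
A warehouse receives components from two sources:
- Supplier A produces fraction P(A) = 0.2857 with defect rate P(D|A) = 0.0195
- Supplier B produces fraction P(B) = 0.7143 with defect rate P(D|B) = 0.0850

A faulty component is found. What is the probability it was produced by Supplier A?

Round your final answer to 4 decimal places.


Let A = from Supplier A, D = faulty

Given:
- P(A) = 0.2857, P(B) = 0.7143
- P(D|A) = 0.0195, P(D|B) = 0.0850

Step 1: Find P(D)
P(D) = P(D|A)P(A) + P(D|B)P(B)
     = 0.0195 × 0.2857 + 0.0850 × 0.7143
     = 0.00557115 + 0.06071550
     = 0.06628665

Step 2: Apply Bayes' theorem
P(A|D) = P(D|A)P(A) / P(D)
       = 0.00557115 / 0.06628665
       = 0.0840


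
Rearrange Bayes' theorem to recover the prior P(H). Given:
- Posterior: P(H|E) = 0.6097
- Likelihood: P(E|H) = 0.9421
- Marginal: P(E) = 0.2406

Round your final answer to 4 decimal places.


From Bayes' theorem: P(H|E) = P(E|H) × P(H) / P(E)

Rearranging for P(H):
P(H) = P(H|E) × P(E) / P(E|H)
     = 0.6097 × 0.2406 / 0.9421
     = 0.14669382 / 0.9421
     = 0.1557


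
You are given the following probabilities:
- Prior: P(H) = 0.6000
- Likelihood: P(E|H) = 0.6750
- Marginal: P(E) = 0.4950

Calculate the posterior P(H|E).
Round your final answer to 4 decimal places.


Using Bayes' theorem:

P(H|E) = P(E|H) × P(H) / P(E)
       = 0.6750 × 0.6000 / 0.4950
       = 0.40500000 / 0.4950
       = 0.8182

The evidence strengthens our belief in H.
Prior: 0.6000 → Posterior: 0.8182


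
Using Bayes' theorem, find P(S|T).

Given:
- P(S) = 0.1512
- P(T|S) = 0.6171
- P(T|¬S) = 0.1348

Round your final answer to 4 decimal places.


Bayes' theorem: P(S|T) = P(T|S) × P(S) / P(T)

Step 1: Calculate P(T) using law of total probability
P(T) = P(T|S)P(S) + P(T|¬S)P(¬S)
     = 0.6171 × 0.1512 + 0.1348 × 0.8488
     = 0.09330552 + 0.11441824
     = 0.20772376

Step 2: Apply Bayes' theorem
P(S|T) = P(T|S) × P(S) / P(T)
       = 0.09330552 / 0.20772376
       = 0.4492


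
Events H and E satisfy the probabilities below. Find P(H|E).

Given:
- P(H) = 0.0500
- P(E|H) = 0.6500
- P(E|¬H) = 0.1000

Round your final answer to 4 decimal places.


Bayes' theorem: P(H|E) = P(E|H) × P(H) / P(E)

Step 1: Calculate P(E) using law of total probability
P(E) = P(E|H)P(H) + P(E|¬H)P(¬H)
     = 0.6500 × 0.0500 + 0.1000 × 0.9500
     = 0.03250000 + 0.09500000
     = 0.12750000

Step 2: Apply Bayes' theorem
P(H|E) = P(E|H) × P(H) / P(E)
       = 0.03250000 / 0.12750000
       = 0.2549


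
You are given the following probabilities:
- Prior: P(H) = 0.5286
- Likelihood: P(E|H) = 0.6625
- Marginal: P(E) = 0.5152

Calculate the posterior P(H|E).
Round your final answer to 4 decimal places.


Using Bayes' theorem:

P(H|E) = P(E|H) × P(H) / P(E)
       = 0.6625 × 0.5286 / 0.5152
       = 0.35019750 / 0.5152
       = 0.6797

The evidence strengthens our belief in H.
Prior: 0.5286 → Posterior: 0.6797


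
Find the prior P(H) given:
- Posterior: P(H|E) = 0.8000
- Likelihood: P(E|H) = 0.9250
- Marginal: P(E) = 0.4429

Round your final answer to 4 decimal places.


From Bayes' theorem: P(H|E) = P(E|H) × P(H) / P(E)

Rearranging for P(H):
P(H) = P(H|E) × P(E) / P(E|H)
     = 0.8000 × 0.4429 / 0.9250
     = 0.35432000 / 0.9250
     = 0.3830


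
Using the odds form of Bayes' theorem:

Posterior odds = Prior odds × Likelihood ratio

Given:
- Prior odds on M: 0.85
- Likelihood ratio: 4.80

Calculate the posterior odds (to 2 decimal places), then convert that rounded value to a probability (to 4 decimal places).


Step 1: Calculate posterior odds
Posterior odds = Prior odds × LR
               = 0.85 × 4.80
               = 4.08

Step 2: Convert to probability
P(M|E) = Posterior odds / (1 + Posterior odds)
       = 4.08 / (1 + 4.08)
       = 4.08 / 5.08
       = 0.8031

The evidence increased P(M) from 0.4595 to 0.8031.


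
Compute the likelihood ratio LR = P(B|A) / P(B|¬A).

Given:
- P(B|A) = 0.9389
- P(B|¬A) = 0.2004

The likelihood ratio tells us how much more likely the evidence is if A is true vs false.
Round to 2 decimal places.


Likelihood Ratio (LR) = P(B|A) / P(B|¬A)

LR = 0.9389 / 0.2004
   = 4.69

The evidence is 4.69 times more likely if A is true than if A is false.
LR > 1, so observing B raises the odds in favor of A.


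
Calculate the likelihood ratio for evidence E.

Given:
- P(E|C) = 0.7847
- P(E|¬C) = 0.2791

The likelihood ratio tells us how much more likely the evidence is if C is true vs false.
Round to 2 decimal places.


Likelihood Ratio (LR) = P(E|C) / P(E|¬C)

LR = 0.7847 / 0.2791
   = 2.81

The evidence is 2.81 times more likely if C is true than if C is false.
Because LR exceeds 1, E is evidence for C.


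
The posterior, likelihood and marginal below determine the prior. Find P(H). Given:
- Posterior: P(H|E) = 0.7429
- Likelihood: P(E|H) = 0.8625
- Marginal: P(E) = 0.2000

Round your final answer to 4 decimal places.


From Bayes' theorem: P(H|E) = P(E|H) × P(H) / P(E)

Rearranging for P(H):
P(H) = P(H|E) × P(E) / P(E|H)
     = 0.7429 × 0.2000 / 0.8625
     = 0.14858000 / 0.8625
     = 0.1723


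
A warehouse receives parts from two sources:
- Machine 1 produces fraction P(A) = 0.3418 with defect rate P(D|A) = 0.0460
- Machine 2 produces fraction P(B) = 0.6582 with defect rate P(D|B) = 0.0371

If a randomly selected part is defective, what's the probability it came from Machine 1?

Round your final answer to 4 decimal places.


Let A = from Machine 1, D = defective

Given:
- P(A) = 0.3418, P(B) = 0.6582
- P(D|A) = 0.0460, P(D|B) = 0.0371

Step 1: Find P(D)
P(D) = P(D|A)P(A) + P(D|B)P(B)
     = 0.0460 × 0.3418 + 0.0371 × 0.6582
     = 0.01572280 + 0.02441922
     = 0.04014202

Step 2: Apply Bayes' theorem
P(A|D) = P(D|A)P(A) / P(D)
       = 0.01572280 / 0.04014202
       = 0.3917


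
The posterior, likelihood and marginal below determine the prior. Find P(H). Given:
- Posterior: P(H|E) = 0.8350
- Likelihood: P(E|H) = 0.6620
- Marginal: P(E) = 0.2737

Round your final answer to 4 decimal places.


From Bayes' theorem: P(H|E) = P(E|H) × P(H) / P(E)

Rearranging for P(H):
P(H) = P(H|E) × P(E) / P(E|H)
     = 0.8350 × 0.2737 / 0.6620
     = 0.22853950 / 0.6620
     = 0.3452


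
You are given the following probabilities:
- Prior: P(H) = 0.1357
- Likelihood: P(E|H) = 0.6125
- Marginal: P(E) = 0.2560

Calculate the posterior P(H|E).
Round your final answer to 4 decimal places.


Using Bayes' theorem:

P(H|E) = P(E|H) × P(H) / P(E)
       = 0.6125 × 0.1357 / 0.2560
       = 0.08311625 / 0.2560
       = 0.3247

The evidence strengthens our belief in H.
Prior: 0.1357 → Posterior: 0.3247


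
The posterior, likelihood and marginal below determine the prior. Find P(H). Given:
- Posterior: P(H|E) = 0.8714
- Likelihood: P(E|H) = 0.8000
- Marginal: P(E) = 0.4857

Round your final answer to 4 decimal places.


From Bayes' theorem: P(H|E) = P(E|H) × P(H) / P(E)

Rearranging for P(H):
P(H) = P(H|E) × P(E) / P(E|H)
     = 0.8714 × 0.4857 / 0.8000
     = 0.42323898 / 0.8000
     = 0.5290


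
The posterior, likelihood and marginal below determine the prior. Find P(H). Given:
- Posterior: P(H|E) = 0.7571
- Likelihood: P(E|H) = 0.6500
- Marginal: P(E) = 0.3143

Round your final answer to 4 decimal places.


From Bayes' theorem: P(H|E) = P(E|H) × P(H) / P(E)

Rearranging for P(H):
P(H) = P(H|E) × P(E) / P(E|H)
     = 0.7571 × 0.3143 / 0.6500
     = 0.23795653 / 0.6500
     = 0.3661


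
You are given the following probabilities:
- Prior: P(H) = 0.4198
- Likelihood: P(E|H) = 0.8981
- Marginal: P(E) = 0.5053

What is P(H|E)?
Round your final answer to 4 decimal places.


Using Bayes' theorem:

P(H|E) = P(E|H) × P(H) / P(E)
       = 0.8981 × 0.4198 / 0.5053
       = 0.37702238 / 0.5053
       = 0.7461

The evidence strengthens our belief in H.
Prior: 0.4198 → Posterior: 0.7461


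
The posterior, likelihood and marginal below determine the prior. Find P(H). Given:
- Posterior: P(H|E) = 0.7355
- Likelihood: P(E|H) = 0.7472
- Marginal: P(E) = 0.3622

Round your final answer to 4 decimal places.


From Bayes' theorem: P(H|E) = P(E|H) × P(H) / P(E)

Rearranging for P(H):
P(H) = P(H|E) × P(E) / P(E|H)
     = 0.7355 × 0.3622 / 0.7472
     = 0.26639810 / 0.7472
     = 0.3565


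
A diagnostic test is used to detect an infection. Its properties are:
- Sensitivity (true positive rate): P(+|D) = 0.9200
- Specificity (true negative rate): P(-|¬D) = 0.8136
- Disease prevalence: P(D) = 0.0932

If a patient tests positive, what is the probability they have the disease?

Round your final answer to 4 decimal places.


Let D = has disease, + = positive test

Given:
- P(D) = 0.0932 (prevalence)
- P(+|D) = 0.9200 (sensitivity)
- P(-|¬D) = 0.8136 (specificity)
- P(+|¬D) = 0.1864 (false positive rate = 1 - specificity)

Step 1: Find P(+)
P(+) = P(+|D)P(D) + P(+|¬D)P(¬D)
     = 0.9200 × 0.0932 + 0.1864 × 0.9068
     = 0.08574400 + 0.16902752
     = 0.25477152

Step 2: Apply Bayes' theorem for P(D|+)
P(D|+) = P(+|D)P(D) / P(+)
       = 0.08574400 / 0.25477152
       = 0.3366


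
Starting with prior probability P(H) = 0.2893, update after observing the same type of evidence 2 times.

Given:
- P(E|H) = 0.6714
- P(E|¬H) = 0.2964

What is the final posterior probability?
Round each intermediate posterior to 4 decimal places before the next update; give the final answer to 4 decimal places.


Sequential Bayesian updating:

Initial prior: P(H) = 0.2893

Update 1:
  P(E) = 0.6714 × 0.2893 + 0.2964 × 0.7107 = 0.19423602 + 0.21065148 = 0.40488750
  P(H|E) = 0.19423602 / 0.40488750 = 0.4797

Update 2:
  P(E) = 0.6714 × 0.4797 + 0.2964 × 0.5203 = 0.32207058 + 0.15421692 = 0.47628750
  P(H|E) = 0.32207058 / 0.47628750 = 0.6762

Final posterior: 0.6762


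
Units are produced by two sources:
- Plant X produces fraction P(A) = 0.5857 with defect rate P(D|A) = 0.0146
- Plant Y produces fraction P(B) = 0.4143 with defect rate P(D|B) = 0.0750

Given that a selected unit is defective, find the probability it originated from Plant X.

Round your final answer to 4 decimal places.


Let A = from Plant X, D = defective

Given:
- P(A) = 0.5857, P(B) = 0.4143
- P(D|A) = 0.0146, P(D|B) = 0.0750

Step 1: Find P(D)
P(D) = P(D|A)P(A) + P(D|B)P(B)
     = 0.0146 × 0.5857 + 0.0750 × 0.4143
     = 0.00855122 + 0.03107250
     = 0.03962372

Step 2: Apply Bayes' theorem
P(A|D) = P(D|A)P(A) / P(D)
       = 0.00855122 / 0.03962372
       = 0.2158


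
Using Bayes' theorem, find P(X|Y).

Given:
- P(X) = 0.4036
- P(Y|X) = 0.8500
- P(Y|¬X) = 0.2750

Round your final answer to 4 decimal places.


Bayes' theorem: P(X|Y) = P(Y|X) × P(X) / P(Y)

Step 1: Calculate P(Y) using law of total probability
P(Y) = P(Y|X)P(X) + P(Y|¬X)P(¬X)
     = 0.8500 × 0.4036 + 0.2750 × 0.5964
     = 0.34306000 + 0.16401000
     = 0.50707000

Step 2: Apply Bayes' theorem
P(X|Y) = P(Y|X) × P(X) / P(Y)
       = 0.34306000 / 0.50707000
       = 0.6766


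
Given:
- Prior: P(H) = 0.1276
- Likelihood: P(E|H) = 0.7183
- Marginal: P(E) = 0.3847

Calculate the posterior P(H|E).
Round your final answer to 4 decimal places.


Using Bayes' theorem:

P(H|E) = P(E|H) × P(H) / P(E)
       = 0.7183 × 0.1276 / 0.3847
       = 0.09165508 / 0.3847
       = 0.2383

The evidence strengthens our belief in H.
Prior: 0.1276 → Posterior: 0.2383
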